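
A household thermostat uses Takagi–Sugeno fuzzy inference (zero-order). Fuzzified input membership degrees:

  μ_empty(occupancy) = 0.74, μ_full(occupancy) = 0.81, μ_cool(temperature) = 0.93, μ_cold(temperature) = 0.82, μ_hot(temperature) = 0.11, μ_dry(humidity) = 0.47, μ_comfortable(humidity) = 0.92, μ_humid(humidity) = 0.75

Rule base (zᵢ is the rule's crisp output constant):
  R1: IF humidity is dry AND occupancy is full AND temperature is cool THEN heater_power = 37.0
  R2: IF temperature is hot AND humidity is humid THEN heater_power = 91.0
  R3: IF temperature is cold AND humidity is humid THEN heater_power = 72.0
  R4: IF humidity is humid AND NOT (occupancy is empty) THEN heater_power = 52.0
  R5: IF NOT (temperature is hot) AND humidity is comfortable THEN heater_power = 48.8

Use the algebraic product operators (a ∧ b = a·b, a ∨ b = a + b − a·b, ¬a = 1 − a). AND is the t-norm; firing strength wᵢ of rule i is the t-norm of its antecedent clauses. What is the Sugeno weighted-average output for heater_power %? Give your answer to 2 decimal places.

R1 (z=37.0): dry=0.47, full=0.81, cool=0.93; AND[a·b] → w = 0.3541
R2 (z=91.0): hot=0.11, humid=0.75; AND[a·b] → w = 0.0825
R3 (z=72.0): cold=0.82, humid=0.75; AND[a·b] → w = 0.6150
R4 (z=52.0): humid=0.75, ¬empty=1−0.74=0.26; AND[a·b] → w = 0.1950
R5 (z=48.8): ¬hot=1−0.11=0.89, comfortable=0.92; AND[a·b] → w = 0.8188
Weighted average = (0.3541·37.0 + 0.0825·91.0 + 0.6150·72.0 + 0.1950·52.0 + 0.8188·48.8) / (0.3541 + 0.0825 + 0.6150 + 0.1950 + 0.8188)
  = 114.9848 / 2.0654 = 55.67

55.67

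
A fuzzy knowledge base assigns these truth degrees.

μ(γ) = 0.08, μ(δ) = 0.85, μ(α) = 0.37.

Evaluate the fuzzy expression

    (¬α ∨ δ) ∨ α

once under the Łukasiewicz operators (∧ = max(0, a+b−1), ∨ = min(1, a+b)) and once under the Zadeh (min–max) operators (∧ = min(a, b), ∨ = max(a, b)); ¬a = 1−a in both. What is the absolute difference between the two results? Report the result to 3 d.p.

Under Łukasiewicz:
  ¬α = 1 − 0.37 = 0.63
  ¬α ∨ δ = min(1, a+b) on (0.63, 0.85) = 1.00
  (¬α ∨ δ) ∨ α = min(1, a+b) on (1.00, 0.37) = 1.00
  → value = 1.0000
Under Zadeh (min–max):
  ¬α = 1 − 0.37 = 0.63
  ¬α ∨ δ = max(a, b) on (0.63, 0.85) = 0.85
  (¬α ∨ δ) ∨ α = max(a, b) on (0.85, 0.37) = 0.85
  → value = 0.8500
|1.0000 − 0.8500| = 0.150

0.150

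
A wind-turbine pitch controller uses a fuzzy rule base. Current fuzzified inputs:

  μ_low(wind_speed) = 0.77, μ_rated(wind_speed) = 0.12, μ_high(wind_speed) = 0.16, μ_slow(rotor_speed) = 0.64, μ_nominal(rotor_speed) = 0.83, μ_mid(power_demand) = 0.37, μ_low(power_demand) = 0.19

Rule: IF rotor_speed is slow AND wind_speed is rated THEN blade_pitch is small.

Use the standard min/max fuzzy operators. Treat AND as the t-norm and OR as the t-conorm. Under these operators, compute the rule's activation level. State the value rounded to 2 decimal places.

firing strength: slow=0.64, rated=0.12; AND[min(a, b)] → w = 0.12

0.12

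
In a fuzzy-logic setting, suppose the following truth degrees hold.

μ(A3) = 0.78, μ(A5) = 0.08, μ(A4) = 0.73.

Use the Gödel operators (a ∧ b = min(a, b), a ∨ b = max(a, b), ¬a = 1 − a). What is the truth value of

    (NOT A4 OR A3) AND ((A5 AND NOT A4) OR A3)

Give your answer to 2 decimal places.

NOT A4 = 1 − 0.73 = 0.27
NOT A4 OR A3 = max(a, b) on (0.27, 0.78) = 0.78
NOT A4 = 1 − 0.73 = 0.27
A5 AND NOT A4 = min(a, b) on (0.08, 0.27) = 0.08
(A5 AND NOT A4) OR A3 = max(a, b) on (0.08, 0.78) = 0.78
(NOT A4 OR A3) AND ((A5 AND NOT A4) OR A3) = min(a, b) on (0.78, 0.78) = 0.78

0.78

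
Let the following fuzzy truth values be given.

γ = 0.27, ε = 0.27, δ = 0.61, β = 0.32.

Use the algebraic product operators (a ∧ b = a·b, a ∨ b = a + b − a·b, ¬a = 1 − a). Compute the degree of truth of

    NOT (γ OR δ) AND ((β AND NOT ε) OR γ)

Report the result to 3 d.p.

γ OR δ = a + b − a·b on (0.2700, 0.6100) = 0.7153
NOT (γ OR δ) = 1 − 0.7153 = 0.2847
NOT ε = 1 − 0.2700 = 0.7300
β AND NOT ε = a·b on (0.3200, 0.7300) = 0.2336
(β AND NOT ε) OR γ = a + b − a·b on (0.2336, 0.2700) = 0.4405
NOT (γ OR δ) AND ((β AND NOT ε) OR γ) = a·b on (0.2847, 0.4405) = 0.1254

0.125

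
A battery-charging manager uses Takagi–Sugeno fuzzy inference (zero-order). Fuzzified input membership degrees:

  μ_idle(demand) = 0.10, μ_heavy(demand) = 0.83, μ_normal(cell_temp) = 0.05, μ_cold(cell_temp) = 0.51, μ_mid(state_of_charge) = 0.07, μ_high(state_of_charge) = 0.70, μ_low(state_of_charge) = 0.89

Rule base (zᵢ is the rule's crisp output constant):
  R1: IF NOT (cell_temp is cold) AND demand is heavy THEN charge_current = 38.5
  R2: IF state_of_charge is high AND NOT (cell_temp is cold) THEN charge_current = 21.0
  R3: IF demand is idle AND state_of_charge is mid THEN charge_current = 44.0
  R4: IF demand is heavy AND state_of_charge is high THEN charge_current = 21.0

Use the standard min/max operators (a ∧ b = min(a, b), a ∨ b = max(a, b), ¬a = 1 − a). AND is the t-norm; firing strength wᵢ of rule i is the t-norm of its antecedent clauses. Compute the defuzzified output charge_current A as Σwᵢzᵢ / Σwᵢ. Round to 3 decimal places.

26.820

R1 (z=38.5): ¬cold=1−0.51=0.49, heavy=0.83; AND[min(a, b)] → w = 0.49
R2 (z=21.0): high=0.70, ¬cold=1−0.51=0.49; AND[min(a, b)] → w = 0.49
R3 (z=44.0): idle=0.10, mid=0.07; AND[min(a, b)] → w = 0.07
R4 (z=21.0): heavy=0.83, high=0.70; AND[min(a, b)] → w = 0.70
Weighted average = (0.49·38.5 + 0.49·21.0 + 0.07·44.0 + 0.70·21.0) / (0.49 + 0.49 + 0.07 + 0.70)
  = 46.9350 / 1.7500 = 26.820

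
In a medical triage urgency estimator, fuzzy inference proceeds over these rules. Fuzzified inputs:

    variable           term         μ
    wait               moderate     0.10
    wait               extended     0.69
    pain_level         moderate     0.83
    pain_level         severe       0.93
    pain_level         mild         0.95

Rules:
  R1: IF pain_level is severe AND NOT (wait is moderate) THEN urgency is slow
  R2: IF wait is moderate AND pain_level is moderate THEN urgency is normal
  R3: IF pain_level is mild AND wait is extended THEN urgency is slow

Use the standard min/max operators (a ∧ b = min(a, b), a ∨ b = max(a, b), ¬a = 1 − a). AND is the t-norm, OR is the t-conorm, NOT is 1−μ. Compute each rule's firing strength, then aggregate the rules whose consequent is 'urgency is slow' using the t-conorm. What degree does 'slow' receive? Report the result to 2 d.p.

R1: severe=0.93, ¬moderate=1−0.10=0.90; AND[min(a, b)] → w = 0.90
R2: moderate=0.10, moderate=0.83; AND[min(a, b)] → w = 0.10
R3: mild=0.95, extended=0.69; AND[min(a, b)] → w = 0.69
Rules with consequent 'slow': {R1, R3} → strengths 0.90, 0.69
Aggregate via t-conorm [max(a, b)]: 0.90

0.90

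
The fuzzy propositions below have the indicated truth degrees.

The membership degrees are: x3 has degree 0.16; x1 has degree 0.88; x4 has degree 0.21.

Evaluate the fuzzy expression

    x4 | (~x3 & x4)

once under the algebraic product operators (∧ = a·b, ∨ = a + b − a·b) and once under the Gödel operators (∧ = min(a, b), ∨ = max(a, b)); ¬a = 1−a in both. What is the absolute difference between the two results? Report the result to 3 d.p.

0.139

Under algebraic product:
  ~x3 = 1 − 0.1600 = 0.8400
  ~x3 & x4 = a·b on (0.8400, 0.2100) = 0.1764
  x4 | (~x3 & x4) = a + b − a·b on (0.2100, 0.1764) = 0.3494
  → value = 0.3494
Under Gödel:
  ~x3 = 1 − 0.16 = 0.84
  ~x3 & x4 = min(a, b) on (0.84, 0.21) = 0.21
  x4 | (~x3 & x4) = max(a, b) on (0.21, 0.21) = 0.21
  → value = 0.2100
|0.3494 − 0.2100| = 0.139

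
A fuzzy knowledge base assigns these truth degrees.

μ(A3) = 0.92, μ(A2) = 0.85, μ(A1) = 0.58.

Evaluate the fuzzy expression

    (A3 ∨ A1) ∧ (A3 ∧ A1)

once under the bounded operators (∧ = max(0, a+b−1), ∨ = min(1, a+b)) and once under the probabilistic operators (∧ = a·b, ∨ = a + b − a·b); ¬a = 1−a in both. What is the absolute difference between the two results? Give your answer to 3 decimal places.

Under bounded:
  A3 ∨ A1 = min(1, a+b) on (0.92, 0.58) = 1.00
  A3 ∧ A1 = max(0, a+b−1) on (0.92, 0.58) = 0.50
  (A3 ∨ A1) ∧ (A3 ∧ A1) = max(0, a+b−1) on (1.00, 0.50) = 0.50
  → value = 0.5000
Under probabilistic:
  A3 ∨ A1 = a + b − a·b on (0.9200, 0.5800) = 0.9664
  A3 ∧ A1 = a·b on (0.9200, 0.5800) = 0.5336
  (A3 ∨ A1) ∧ (A3 ∧ A1) = a·b on (0.9664, 0.5336) = 0.5157
  → value = 0.5157
|0.5000 − 0.5157| = 0.016

0.016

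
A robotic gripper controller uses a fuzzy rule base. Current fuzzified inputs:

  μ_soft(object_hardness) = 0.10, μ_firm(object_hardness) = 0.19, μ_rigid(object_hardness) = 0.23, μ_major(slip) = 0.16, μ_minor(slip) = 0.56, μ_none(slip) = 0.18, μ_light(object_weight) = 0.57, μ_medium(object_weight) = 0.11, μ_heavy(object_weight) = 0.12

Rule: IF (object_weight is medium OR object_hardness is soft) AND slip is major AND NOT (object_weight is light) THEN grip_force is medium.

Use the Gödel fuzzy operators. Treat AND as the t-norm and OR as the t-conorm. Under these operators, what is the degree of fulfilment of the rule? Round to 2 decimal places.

0.11

firing strength: (medium=0.11 OR soft=0.10) = 0.11; AND[min(a, b)] with major=0.16, ¬light=1−0.57=0.43 → w = 0.11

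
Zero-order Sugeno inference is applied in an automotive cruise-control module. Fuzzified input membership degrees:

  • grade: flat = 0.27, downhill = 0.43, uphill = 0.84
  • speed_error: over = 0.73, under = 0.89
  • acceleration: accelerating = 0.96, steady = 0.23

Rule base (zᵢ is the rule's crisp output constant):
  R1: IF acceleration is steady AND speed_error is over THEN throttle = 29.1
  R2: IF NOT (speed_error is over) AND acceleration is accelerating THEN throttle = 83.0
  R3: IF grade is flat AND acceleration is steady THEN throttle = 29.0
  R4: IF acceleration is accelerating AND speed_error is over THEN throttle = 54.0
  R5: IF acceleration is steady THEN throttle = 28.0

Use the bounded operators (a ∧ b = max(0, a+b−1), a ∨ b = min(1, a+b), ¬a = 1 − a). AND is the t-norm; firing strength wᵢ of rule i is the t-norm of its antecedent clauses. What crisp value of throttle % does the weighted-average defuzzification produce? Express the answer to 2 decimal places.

R1 (z=29.1): steady=0.23, over=0.73; AND[max(0, a+b−1)] → w = 0.00
R2 (z=83.0): ¬over=1−0.73=0.27, accelerating=0.96; AND[max(0, a+b−1)] → w = 0.23
R3 (z=29.0): flat=0.27, steady=0.23; AND[max(0, a+b−1)] → w = 0.00
R4 (z=54.0): accelerating=0.96, over=0.73; AND[max(0, a+b−1)] → w = 0.69
R5 (z=28.0): steady=0.23 → w = 0.23
Weighted average = (0.00·29.1 + 0.23·83.0 + 0.00·29.0 + 0.69·54.0 + 0.23·28.0) / (0.00 + 0.23 + 0.00 + 0.69 + 0.23)
  = 62.7900 / 1.1500 = 54.60

54.60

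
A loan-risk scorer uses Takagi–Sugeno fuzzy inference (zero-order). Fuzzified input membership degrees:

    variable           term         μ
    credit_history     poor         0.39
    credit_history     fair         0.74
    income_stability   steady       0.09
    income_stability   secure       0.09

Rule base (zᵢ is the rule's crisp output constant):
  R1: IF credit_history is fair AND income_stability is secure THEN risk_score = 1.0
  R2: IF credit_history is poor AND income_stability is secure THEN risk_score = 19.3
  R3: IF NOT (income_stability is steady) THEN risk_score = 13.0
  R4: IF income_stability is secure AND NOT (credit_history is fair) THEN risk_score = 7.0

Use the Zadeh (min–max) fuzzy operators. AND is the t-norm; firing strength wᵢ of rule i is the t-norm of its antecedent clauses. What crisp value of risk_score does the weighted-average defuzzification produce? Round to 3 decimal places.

R1 (z=1.0): fair=0.74, secure=0.09; AND[min(a, b)] → w = 0.09
R2 (z=19.3): poor=0.39, secure=0.09; AND[min(a, b)] → w = 0.09
R3 (z=13.0): ¬steady=1−0.09=0.91 → w = 0.91
R4 (z=7.0): secure=0.09, ¬fair=1−0.74=0.26; AND[min(a, b)] → w = 0.09
Weighted average = (0.09·1.0 + 0.09·19.3 + 0.91·13.0 + 0.09·7.0) / (0.09 + 0.09 + 0.91 + 0.09)
  = 14.2870 / 1.1800 = 12.108

12.108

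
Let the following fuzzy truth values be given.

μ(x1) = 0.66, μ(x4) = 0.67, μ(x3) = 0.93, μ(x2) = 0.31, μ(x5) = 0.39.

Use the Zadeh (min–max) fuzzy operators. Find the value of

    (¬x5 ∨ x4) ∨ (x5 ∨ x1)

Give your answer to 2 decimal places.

¬x5 = 1 − 0.39 = 0.61
¬x5 ∨ x4 = max(a, b) on (0.61, 0.67) = 0.67
x5 ∨ x1 = max(a, b) on (0.39, 0.66) = 0.66
(¬x5 ∨ x4) ∨ (x5 ∨ x1) = max(a, b) on (0.67, 0.66) = 0.67

0.67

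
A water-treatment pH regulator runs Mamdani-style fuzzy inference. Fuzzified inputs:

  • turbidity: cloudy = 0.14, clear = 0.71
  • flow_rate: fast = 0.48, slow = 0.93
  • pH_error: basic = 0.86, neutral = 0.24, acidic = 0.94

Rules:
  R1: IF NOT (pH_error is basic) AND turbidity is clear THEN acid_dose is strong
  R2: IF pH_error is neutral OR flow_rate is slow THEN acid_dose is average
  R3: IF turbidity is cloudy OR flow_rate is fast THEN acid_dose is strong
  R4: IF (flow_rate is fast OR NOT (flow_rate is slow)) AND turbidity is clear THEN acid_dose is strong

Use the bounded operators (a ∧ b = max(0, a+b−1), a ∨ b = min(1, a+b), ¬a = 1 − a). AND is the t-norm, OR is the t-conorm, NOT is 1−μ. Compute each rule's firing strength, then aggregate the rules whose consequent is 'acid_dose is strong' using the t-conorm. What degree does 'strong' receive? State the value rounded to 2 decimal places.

R1: ¬basic=1−0.86=0.14, clear=0.71; AND[max(0, a+b−1)] → w = 0.00
R2: neutral=0.24, slow=0.93; OR[min(1, a+b)] → w = 1.00
R3: cloudy=0.14, fast=0.48; OR[min(1, a+b)] → w = 0.62
R4: (fast=0.48 OR ¬slow=1−0.93=0.07) = 0.55; AND[max(0, a+b−1)] with clear=0.71 → w = 0.26
Rules with consequent 'strong': {R1, R3, R4} → strengths 0.00, 0.62, 0.26
Aggregate via t-conorm [min(1, a+b)]: 0.88

0.88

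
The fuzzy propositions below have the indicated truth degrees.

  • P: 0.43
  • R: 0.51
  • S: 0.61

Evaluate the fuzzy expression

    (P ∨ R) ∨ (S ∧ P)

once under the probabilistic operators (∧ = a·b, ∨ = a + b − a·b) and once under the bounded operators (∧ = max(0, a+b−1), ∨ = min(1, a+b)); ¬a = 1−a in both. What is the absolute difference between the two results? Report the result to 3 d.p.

Under probabilistic:
  P ∨ R = a + b − a·b on (0.4300, 0.5100) = 0.7207
  S ∧ P = a·b on (0.6100, 0.4300) = 0.2623
  (P ∨ R) ∨ (S ∧ P) = a + b − a·b on (0.7207, 0.2623) = 0.7940
  → value = 0.7940
Under bounded:
  P ∨ R = min(1, a+b) on (0.43, 0.51) = 0.94
  S ∧ P = max(0, a+b−1) on (0.61, 0.43) = 0.04
  (P ∨ R) ∨ (S ∧ P) = min(1, a+b) on (0.94, 0.04) = 0.98
  → value = 0.9800
|0.7940 − 0.9800| = 0.186

0.186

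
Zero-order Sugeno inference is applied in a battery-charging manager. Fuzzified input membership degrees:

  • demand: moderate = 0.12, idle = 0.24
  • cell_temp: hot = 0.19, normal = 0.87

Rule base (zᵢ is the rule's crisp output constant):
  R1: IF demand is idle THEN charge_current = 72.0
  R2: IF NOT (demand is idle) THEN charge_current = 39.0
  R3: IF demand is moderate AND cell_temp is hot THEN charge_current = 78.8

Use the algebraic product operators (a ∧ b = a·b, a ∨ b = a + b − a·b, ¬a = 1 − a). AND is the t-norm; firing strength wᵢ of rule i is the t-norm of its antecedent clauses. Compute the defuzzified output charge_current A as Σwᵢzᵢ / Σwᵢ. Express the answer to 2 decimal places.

47.63

R1 (z=72.0): idle=0.24 → w = 0.2400
R2 (z=39.0): ¬idle=1−0.24=0.76 → w = 0.7600
R3 (z=78.8): moderate=0.12, hot=0.19; AND[a·b] → w = 0.0228
Weighted average = (0.2400·72.0 + 0.7600·39.0 + 0.0228·78.8) / (0.2400 + 0.7600 + 0.0228)
  = 48.7166 / 1.0228 = 47.63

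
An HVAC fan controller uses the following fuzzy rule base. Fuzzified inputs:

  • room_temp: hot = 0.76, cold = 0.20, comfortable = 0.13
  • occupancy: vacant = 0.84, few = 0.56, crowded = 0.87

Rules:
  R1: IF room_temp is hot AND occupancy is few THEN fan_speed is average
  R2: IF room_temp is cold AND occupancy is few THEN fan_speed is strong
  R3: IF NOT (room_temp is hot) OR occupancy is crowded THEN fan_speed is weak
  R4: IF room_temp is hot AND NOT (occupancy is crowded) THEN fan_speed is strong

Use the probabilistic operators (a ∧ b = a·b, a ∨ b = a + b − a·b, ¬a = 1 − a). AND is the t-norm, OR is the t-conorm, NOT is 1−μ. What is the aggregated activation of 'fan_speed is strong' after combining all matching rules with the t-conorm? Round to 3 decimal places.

0.200

R1: hot=0.76, few=0.56; AND[a·b] → w = 0.4256
R2: cold=0.20, few=0.56; AND[a·b] → w = 0.1120
R3: ¬hot=1−0.76=0.24, crowded=0.87; OR[a + b − a·b] → w = 0.9012
R4: hot=0.76, ¬crowded=1−0.87=0.13; AND[a·b] → w = 0.0988
Rules with consequent 'strong': {R2, R4} → strengths 0.1120, 0.0988
Aggregate via t-conorm [a + b − a·b]: 0.1997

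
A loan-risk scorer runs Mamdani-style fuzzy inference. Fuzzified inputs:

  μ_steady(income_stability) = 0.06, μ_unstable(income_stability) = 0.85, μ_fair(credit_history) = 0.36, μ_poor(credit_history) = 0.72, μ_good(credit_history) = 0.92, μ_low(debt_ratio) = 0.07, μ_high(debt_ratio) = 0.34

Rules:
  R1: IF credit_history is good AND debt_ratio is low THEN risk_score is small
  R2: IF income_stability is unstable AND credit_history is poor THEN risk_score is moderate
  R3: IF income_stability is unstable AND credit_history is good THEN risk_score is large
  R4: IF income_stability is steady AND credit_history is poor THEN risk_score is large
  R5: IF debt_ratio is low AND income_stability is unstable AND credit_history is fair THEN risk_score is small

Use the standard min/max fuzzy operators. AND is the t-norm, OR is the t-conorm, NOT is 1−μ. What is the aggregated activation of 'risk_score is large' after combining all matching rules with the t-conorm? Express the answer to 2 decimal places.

R1: good=0.92, low=0.07; AND[min(a, b)] → w = 0.07
R2: unstable=0.85, poor=0.72; AND[min(a, b)] → w = 0.72
R3: unstable=0.85, good=0.92; AND[min(a, b)] → w = 0.85
R4: steady=0.06, poor=0.72; AND[min(a, b)] → w = 0.06
R5: low=0.07, unstable=0.85, fair=0.36; AND[min(a, b)] → w = 0.07
Rules with consequent 'large': {R3, R4} → strengths 0.85, 0.06
Aggregate via t-conorm [max(a, b)]: 0.85

0.85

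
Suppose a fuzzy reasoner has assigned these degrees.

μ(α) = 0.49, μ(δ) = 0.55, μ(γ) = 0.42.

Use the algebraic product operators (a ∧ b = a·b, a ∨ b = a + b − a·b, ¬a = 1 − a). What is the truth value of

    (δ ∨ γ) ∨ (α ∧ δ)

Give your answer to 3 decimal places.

δ ∨ γ = a + b − a·b on (0.5500, 0.4200) = 0.7390
α ∧ δ = a·b on (0.4900, 0.5500) = 0.2695
(δ ∨ γ) ∨ (α ∧ δ) = a + b − a·b on (0.7390, 0.2695) = 0.8093

0.809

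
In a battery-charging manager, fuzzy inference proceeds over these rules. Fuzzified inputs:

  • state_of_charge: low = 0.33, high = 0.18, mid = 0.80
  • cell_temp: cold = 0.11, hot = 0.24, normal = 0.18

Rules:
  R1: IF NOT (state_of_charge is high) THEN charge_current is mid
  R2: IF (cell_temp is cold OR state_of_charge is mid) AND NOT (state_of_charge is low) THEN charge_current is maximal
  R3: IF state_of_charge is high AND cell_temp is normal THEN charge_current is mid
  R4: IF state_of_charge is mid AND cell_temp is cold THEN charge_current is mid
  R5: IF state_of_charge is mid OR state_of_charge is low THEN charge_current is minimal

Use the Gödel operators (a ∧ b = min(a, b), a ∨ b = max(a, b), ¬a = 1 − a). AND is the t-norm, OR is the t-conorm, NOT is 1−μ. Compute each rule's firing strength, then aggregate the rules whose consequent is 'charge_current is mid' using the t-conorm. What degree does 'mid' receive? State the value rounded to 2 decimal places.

R1: ¬high=1−0.18=0.82 → w = 0.82
R2: (cold=0.11 OR mid=0.80) = 0.80; AND[min(a, b)] with ¬low=1−0.33=0.67 → w = 0.67
R3: high=0.18, normal=0.18; AND[min(a, b)] → w = 0.18
R4: mid=0.80, cold=0.11; AND[min(a, b)] → w = 0.11
R5: mid=0.80, low=0.33; OR[max(a, b)] → w = 0.80
Rules with consequent 'mid': {R1, R3, R4} → strengths 0.82, 0.18, 0.11
Aggregate via t-conorm [max(a, b)]: 0.82

0.82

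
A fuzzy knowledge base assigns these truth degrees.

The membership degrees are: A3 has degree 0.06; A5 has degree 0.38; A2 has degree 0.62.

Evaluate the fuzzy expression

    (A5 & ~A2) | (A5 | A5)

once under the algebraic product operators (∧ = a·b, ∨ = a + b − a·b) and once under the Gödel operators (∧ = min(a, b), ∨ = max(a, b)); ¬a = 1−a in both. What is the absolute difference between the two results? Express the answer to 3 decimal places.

Under algebraic product:
  ~A2 = 1 − 0.6200 = 0.3800
  A5 & ~A2 = a·b on (0.3800, 0.3800) = 0.1444
  A5 | A5 = a + b − a·b on (0.3800, 0.3800) = 0.6156
  (A5 & ~A2) | (A5 | A5) = a + b − a·b on (0.1444, 0.6156) = 0.6711
  → value = 0.6711
Under Gödel:
  ~A2 = 1 − 0.62 = 0.38
  A5 & ~A2 = min(a, b) on (0.38, 0.38) = 0.38
  A5 | A5 = max(a, b) on (0.38, 0.38) = 0.38
  (A5 & ~A2) | (A5 | A5) = max(a, b) on (0.38, 0.38) = 0.38
  → value = 0.3800
|0.6711 − 0.3800| = 0.291

0.291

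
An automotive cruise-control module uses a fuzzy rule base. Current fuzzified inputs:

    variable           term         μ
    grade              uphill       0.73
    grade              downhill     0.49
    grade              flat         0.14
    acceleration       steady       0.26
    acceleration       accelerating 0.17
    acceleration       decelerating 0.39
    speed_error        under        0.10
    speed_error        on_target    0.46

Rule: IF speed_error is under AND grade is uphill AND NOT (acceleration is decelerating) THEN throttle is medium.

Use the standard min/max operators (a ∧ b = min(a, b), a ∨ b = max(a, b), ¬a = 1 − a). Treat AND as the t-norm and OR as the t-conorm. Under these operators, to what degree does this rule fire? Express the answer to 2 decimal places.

firing strength: under=0.10, uphill=0.73, ¬decelerating=1−0.39=0.61; AND[min(a, b)] → w = 0.10

0.10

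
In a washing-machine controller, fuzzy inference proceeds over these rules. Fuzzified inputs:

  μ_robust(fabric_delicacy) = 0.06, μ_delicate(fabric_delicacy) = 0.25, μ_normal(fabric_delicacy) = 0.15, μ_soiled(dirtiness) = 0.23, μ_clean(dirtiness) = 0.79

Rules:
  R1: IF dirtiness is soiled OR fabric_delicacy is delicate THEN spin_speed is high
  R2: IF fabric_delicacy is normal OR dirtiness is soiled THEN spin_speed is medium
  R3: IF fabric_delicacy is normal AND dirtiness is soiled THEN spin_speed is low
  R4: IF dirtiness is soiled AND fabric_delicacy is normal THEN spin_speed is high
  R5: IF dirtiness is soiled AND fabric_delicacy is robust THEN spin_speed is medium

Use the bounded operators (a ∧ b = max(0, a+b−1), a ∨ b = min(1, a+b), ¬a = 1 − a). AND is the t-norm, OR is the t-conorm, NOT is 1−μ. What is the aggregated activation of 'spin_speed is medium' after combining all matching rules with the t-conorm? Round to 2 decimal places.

0.38

R1: soiled=0.23, delicate=0.25; OR[min(1, a+b)] → w = 0.48
R2: normal=0.15, soiled=0.23; OR[min(1, a+b)] → w = 0.38
R3: normal=0.15, soiled=0.23; AND[max(0, a+b−1)] → w = 0.00
R4: soiled=0.23, normal=0.15; AND[max(0, a+b−1)] → w = 0.00
R5: soiled=0.23, robust=0.06; AND[max(0, a+b−1)] → w = 0.00
Rules with consequent 'medium': {R2, R5} → strengths 0.38, 0.00
Aggregate via t-conorm [min(1, a+b)]: 0.38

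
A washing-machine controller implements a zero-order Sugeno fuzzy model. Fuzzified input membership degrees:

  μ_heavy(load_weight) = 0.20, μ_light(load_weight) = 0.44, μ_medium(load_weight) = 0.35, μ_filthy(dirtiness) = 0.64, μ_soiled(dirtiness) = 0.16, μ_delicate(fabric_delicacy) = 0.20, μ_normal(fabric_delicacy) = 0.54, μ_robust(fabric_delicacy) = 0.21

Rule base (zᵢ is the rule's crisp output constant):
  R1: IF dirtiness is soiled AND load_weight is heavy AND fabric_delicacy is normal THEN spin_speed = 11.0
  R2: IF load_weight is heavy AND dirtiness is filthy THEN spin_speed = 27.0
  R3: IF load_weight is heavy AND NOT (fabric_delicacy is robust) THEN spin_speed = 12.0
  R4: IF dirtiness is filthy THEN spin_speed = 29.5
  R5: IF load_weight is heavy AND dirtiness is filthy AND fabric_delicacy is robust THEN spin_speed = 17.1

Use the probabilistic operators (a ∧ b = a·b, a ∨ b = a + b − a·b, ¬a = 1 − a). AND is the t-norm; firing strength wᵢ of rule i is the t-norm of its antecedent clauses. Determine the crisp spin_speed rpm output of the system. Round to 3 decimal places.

R1 (z=11.0): soiled=0.16, heavy=0.20, normal=0.54; AND[a·b] → w = 0.0173
R2 (z=27.0): heavy=0.20, filthy=0.64; AND[a·b] → w = 0.1280
R3 (z=12.0): heavy=0.20, ¬robust=1−0.21=0.79; AND[a·b] → w = 0.1580
R4 (z=29.5): filthy=0.64 → w = 0.6400
R5 (z=17.1): heavy=0.20, filthy=0.64, robust=0.21; AND[a·b] → w = 0.0269
Weighted average = (0.0173·11.0 + 0.1280·27.0 + 0.1580·12.0 + 0.6400·29.5 + 0.0269·17.1) / (0.0173 + 0.1280 + 0.1580 + 0.6400 + 0.0269)
  = 24.8817 / 0.9702 = 25.647

25.647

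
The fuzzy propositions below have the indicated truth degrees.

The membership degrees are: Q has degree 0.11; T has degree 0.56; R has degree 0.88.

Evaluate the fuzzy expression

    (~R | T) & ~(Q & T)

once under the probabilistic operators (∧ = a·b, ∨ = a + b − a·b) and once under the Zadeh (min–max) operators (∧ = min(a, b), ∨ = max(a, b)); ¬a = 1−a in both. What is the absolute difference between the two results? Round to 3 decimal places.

Under probabilistic:
  ~R = 1 − 0.8800 = 0.1200
  ~R | T = a + b − a·b on (0.1200, 0.5600) = 0.6128
  Q & T = a·b on (0.1100, 0.5600) = 0.0616
  ~(Q & T) = 1 − 0.0616 = 0.9384
  (~R | T) & ~(Q & T) = a·b on (0.6128, 0.9384) = 0.5751
  → value = 0.5751
Under Zadeh (min–max):
  ~R = 1 − 0.88 = 0.12
  ~R | T = max(a, b) on (0.12, 0.56) = 0.56
  Q & T = min(a, b) on (0.11, 0.56) = 0.11
  ~(Q & T) = 1 − 0.11 = 0.89
  (~R | T) & ~(Q & T) = min(a, b) on (0.56, 0.89) = 0.56
  → value = 0.5600
|0.5751 − 0.5600| = 0.015

0.015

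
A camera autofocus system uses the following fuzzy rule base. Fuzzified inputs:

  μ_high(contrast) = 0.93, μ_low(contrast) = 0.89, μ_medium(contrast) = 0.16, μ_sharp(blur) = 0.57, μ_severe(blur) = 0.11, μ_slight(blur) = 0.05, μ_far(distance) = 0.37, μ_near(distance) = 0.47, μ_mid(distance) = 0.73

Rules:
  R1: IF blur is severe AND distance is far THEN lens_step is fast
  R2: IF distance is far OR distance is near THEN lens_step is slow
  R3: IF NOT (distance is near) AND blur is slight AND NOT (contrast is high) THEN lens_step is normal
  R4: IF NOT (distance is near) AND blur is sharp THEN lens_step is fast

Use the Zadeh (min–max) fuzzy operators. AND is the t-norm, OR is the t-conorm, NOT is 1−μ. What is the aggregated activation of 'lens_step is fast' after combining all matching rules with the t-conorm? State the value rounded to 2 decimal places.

R1: severe=0.11, far=0.37; AND[min(a, b)] → w = 0.11
R2: far=0.37, near=0.47; OR[max(a, b)] → w = 0.47
R3: ¬near=1−0.47=0.53, slight=0.05, ¬high=1−0.93=0.07; AND[min(a, b)] → w = 0.05
R4: ¬near=1−0.47=0.53, sharp=0.57; AND[min(a, b)] → w = 0.53
Rules with consequent 'fast': {R1, R4} → strengths 0.11, 0.53
Aggregate via t-conorm [max(a, b)]: 0.53

0.53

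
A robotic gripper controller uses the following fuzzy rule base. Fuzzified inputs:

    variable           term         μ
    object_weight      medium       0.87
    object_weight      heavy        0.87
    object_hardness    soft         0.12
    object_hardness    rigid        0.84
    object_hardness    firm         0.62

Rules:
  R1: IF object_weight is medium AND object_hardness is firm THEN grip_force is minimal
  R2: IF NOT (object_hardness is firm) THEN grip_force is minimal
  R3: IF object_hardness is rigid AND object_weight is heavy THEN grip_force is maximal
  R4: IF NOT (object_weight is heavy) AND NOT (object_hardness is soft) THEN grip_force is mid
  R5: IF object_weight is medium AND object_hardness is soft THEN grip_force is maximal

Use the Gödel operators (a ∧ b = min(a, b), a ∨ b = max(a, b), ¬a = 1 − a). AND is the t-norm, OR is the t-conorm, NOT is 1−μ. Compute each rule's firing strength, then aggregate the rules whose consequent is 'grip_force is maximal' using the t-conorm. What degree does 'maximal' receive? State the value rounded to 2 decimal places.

0.84

R1: medium=0.87, firm=0.62; AND[min(a, b)] → w = 0.62
R2: ¬firm=1−0.62=0.38 → w = 0.38
R3: rigid=0.84, heavy=0.87; AND[min(a, b)] → w = 0.84
R4: ¬heavy=1−0.87=0.13, ¬soft=1−0.12=0.88; AND[min(a, b)] → w = 0.13
R5: medium=0.87, soft=0.12; AND[min(a, b)] → w = 0.12
Rules with consequent 'maximal': {R3, R5} → strengths 0.84, 0.12
Aggregate via t-conorm [max(a, b)]: 0.84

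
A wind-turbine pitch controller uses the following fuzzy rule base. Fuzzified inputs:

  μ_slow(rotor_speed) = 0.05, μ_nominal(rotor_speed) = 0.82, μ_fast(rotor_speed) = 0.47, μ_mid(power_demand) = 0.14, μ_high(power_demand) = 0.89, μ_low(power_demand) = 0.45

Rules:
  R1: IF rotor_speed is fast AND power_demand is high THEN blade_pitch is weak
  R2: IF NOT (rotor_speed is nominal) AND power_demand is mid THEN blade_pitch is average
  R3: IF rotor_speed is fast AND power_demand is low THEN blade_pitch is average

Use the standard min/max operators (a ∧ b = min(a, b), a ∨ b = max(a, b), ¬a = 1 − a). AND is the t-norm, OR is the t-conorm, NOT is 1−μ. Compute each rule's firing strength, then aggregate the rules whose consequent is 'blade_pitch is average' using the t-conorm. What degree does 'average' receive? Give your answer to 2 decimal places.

0.45

R1: fast=0.47, high=0.89; AND[min(a, b)] → w = 0.47
R2: ¬nominal=1−0.82=0.18, mid=0.14; AND[min(a, b)] → w = 0.14
R3: fast=0.47, low=0.45; AND[min(a, b)] → w = 0.45
Rules with consequent 'average': {R2, R3} → strengths 0.14, 0.45
Aggregate via t-conorm [max(a, b)]: 0.45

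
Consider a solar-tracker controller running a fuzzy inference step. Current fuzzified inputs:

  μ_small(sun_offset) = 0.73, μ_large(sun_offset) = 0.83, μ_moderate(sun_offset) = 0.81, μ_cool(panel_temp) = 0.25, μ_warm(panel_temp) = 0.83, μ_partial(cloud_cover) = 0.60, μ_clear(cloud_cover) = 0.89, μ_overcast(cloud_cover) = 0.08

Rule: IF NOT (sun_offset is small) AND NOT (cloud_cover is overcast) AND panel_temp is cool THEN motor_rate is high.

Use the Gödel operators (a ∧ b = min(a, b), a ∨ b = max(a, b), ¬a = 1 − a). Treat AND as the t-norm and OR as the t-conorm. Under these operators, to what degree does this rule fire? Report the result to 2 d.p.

firing strength: ¬small=1−0.73=0.27, ¬overcast=1−0.08=0.92, cool=0.25; AND[min(a, b)] → w = 0.25

0.25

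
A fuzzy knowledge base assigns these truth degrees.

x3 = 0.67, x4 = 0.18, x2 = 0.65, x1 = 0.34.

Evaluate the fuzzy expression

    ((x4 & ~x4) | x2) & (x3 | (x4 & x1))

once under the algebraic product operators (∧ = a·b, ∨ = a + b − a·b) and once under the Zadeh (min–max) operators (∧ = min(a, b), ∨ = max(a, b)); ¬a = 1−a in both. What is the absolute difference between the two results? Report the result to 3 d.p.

0.166

Under algebraic product:
  ~x4 = 1 − 0.1800 = 0.8200
  x4 & ~x4 = a·b on (0.1800, 0.8200) = 0.1476
  (x4 & ~x4) | x2 = a + b − a·b on (0.1476, 0.6500) = 0.7017
  x4 & x1 = a·b on (0.1800, 0.3400) = 0.0612
  x3 | (x4 & x1) = a + b − a·b on (0.6700, 0.0612) = 0.6902
  ((x4 & ~x4) | x2) & (x3 | (x4 & x1)) = a·b on (0.7017, 0.6902) = 0.4843
  → value = 0.4843
Under Zadeh (min–max):
  ~x4 = 1 − 0.18 = 0.82
  x4 & ~x4 = min(a, b) on (0.18, 0.82) = 0.18
  (x4 & ~x4) | x2 = max(a, b) on (0.18, 0.65) = 0.65
  x4 & x1 = min(a, b) on (0.18, 0.34) = 0.18
  x3 | (x4 & x1) = max(a, b) on (0.67, 0.18) = 0.67
  ((x4 & ~x4) | x2) & (x3 | (x4 & x1)) = min(a, b) on (0.65, 0.67) = 0.65
  → value = 0.6500
|0.4843 − 0.6500| = 0.166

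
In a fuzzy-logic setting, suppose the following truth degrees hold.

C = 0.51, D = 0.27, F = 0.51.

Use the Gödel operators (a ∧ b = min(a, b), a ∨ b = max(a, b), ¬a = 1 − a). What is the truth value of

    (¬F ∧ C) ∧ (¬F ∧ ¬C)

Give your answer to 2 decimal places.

0.49

¬F = 1 − 0.51 = 0.49
¬F ∧ C = min(a, b) on (0.49, 0.51) = 0.49
¬F = 1 − 0.51 = 0.49
¬C = 1 − 0.51 = 0.49
¬F ∧ ¬C = min(a, b) on (0.49, 0.49) = 0.49
(¬F ∧ C) ∧ (¬F ∧ ¬C) = min(a, b) on (0.49, 0.49) = 0.49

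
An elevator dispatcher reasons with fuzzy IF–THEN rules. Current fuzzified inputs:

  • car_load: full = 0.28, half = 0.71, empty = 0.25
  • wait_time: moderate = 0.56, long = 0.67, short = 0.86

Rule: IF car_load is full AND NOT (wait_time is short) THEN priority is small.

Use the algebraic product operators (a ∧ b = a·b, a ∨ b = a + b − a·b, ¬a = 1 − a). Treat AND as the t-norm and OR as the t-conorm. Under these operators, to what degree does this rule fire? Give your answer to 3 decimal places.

firing strength: full=0.28, ¬short=1−0.86=0.14; AND[a·b] → w = 0.0392

0.039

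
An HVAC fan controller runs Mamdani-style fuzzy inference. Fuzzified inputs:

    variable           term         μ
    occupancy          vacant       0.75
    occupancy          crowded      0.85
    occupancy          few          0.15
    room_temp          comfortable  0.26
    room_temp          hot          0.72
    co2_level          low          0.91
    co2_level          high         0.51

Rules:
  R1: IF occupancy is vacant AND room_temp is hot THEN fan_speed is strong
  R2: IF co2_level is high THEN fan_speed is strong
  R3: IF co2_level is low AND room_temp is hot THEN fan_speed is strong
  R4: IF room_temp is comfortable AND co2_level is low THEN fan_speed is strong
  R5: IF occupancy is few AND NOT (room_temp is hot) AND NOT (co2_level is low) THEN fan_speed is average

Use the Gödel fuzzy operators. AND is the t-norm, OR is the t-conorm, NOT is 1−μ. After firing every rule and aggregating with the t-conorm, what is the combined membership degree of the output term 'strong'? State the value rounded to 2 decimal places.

0.72

R1: vacant=0.75, hot=0.72; AND[min(a, b)] → w = 0.72
R2: high=0.51 → w = 0.51
R3: low=0.91, hot=0.72; AND[min(a, b)] → w = 0.72
R4: comfortable=0.26, low=0.91; AND[min(a, b)] → w = 0.26
R5: few=0.15, ¬hot=1−0.72=0.28, ¬low=1−0.91=0.09; AND[min(a, b)] → w = 0.09
Rules with consequent 'strong': {R1, R2, R3, R4} → strengths 0.72, 0.51, 0.72, 0.26
Aggregate via t-conorm [max(a, b)]: 0.72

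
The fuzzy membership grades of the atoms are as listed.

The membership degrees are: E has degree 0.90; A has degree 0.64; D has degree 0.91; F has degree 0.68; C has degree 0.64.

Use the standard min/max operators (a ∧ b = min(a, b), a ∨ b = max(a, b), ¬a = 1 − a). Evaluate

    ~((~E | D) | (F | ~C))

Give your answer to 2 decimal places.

~E = 1 − 0.90 = 0.10
~E | D = max(a, b) on (0.10, 0.91) = 0.91
~C = 1 − 0.64 = 0.36
F | ~C = max(a, b) on (0.68, 0.36) = 0.68
(~E | D) | (F | ~C) = max(a, b) on (0.91, 0.68) = 0.91
~((~E | D) | (F | ~C)) = 1 − 0.91 = 0.09

0.09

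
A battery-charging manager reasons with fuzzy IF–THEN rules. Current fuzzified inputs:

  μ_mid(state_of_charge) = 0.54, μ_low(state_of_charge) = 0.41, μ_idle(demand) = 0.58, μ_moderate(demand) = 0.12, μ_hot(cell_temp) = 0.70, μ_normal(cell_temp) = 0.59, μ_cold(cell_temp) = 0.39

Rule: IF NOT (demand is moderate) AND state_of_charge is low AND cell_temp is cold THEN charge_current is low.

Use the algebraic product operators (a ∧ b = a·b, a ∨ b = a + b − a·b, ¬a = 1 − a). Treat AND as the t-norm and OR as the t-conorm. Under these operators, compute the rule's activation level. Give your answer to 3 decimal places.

firing strength: ¬moderate=1−0.12=0.88, low=0.41, cold=0.39; AND[a·b] → w = 0.1407

0.141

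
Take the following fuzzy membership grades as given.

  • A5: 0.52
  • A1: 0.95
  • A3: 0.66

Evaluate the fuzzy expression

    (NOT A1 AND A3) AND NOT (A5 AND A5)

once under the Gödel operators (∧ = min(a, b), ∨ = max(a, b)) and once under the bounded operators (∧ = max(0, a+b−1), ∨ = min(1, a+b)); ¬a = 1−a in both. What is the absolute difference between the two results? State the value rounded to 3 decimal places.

0.050

Under Gödel:
  NOT A1 = 1 − 0.95 = 0.05
  NOT A1 AND A3 = min(a, b) on (0.05, 0.66) = 0.05
  A5 AND A5 = min(a, b) on (0.52, 0.52) = 0.52
  NOT (A5 AND A5) = 1 − 0.52 = 0.48
  (NOT A1 AND A3) AND NOT (A5 AND A5) = min(a, b) on (0.05, 0.48) = 0.05
  → value = 0.0500
Under bounded:
  NOT A1 = 1 − 0.95 = 0.05
  NOT A1 AND A3 = max(0, a+b−1) on (0.05, 0.66) = 0.00
  A5 AND A5 = max(0, a+b−1) on (0.52, 0.52) = 0.04
  NOT (A5 AND A5) = 1 − 0.04 = 0.96
  (NOT A1 AND A3) AND NOT (A5 AND A5) = max(0, a+b−1) on (0.00, 0.96) = 0.00
  → value = 0.0000
|0.0500 − 0.0000| = 0.050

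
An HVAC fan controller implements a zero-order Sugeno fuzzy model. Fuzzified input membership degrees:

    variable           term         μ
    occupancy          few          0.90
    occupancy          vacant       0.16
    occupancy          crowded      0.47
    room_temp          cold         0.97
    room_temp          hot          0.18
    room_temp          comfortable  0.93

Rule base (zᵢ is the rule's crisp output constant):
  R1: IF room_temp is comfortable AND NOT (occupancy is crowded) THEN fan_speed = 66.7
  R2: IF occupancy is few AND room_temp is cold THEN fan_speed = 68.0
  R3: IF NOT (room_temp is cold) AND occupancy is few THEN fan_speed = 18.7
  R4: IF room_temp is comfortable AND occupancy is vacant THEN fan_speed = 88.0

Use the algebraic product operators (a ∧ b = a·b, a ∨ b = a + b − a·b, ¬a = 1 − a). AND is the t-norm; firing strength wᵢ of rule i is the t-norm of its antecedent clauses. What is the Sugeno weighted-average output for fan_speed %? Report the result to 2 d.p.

68.65

R1 (z=66.7): comfortable=0.93, ¬crowded=1−0.47=0.53; AND[a·b] → w = 0.4929
R2 (z=68.0): few=0.90, cold=0.97; AND[a·b] → w = 0.8730
R3 (z=18.7): ¬cold=1−0.97=0.03, few=0.90; AND[a·b] → w = 0.0270
R4 (z=88.0): comfortable=0.93, vacant=0.16; AND[a·b] → w = 0.1488
Weighted average = (0.4929·66.7 + 0.8730·68.0 + 0.0270·18.7 + 0.1488·88.0) / (0.4929 + 0.8730 + 0.0270 + 0.1488)
  = 105.8397 / 1.5417 = 68.65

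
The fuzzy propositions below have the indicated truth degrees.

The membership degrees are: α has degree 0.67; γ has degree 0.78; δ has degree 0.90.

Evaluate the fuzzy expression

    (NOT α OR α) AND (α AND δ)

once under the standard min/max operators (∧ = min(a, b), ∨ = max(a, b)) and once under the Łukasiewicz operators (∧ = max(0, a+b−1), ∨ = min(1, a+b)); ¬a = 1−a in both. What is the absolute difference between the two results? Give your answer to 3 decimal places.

Under standard min/max:
  NOT α = 1 − 0.67 = 0.33
  NOT α OR α = max(a, b) on (0.33, 0.67) = 0.67
  α AND δ = min(a, b) on (0.67, 0.90) = 0.67
  (NOT α OR α) AND (α AND δ) = min(a, b) on (0.67, 0.67) = 0.67
  → value = 0.6700
Under Łukasiewicz:
  NOT α = 1 − 0.67 = 0.33
  NOT α OR α = min(1, a+b) on (0.33, 0.67) = 1.00
  α AND δ = max(0, a+b−1) on (0.67, 0.90) = 0.57
  (NOT α OR α) AND (α AND δ) = max(0, a+b−1) on (1.00, 0.57) = 0.57
  → value = 0.5700
|0.6700 − 0.5700| = 0.100

0.100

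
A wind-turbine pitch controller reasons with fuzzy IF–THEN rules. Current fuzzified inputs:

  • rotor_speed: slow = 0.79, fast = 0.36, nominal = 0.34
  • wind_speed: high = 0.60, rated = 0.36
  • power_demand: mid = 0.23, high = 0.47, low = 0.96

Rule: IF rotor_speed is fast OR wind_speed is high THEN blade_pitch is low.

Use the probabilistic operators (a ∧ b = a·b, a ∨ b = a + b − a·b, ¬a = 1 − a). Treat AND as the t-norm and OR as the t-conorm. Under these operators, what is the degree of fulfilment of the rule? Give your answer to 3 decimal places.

0.744

firing strength: fast=0.36, high=0.60; OR[a + b − a·b] → w = 0.7440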